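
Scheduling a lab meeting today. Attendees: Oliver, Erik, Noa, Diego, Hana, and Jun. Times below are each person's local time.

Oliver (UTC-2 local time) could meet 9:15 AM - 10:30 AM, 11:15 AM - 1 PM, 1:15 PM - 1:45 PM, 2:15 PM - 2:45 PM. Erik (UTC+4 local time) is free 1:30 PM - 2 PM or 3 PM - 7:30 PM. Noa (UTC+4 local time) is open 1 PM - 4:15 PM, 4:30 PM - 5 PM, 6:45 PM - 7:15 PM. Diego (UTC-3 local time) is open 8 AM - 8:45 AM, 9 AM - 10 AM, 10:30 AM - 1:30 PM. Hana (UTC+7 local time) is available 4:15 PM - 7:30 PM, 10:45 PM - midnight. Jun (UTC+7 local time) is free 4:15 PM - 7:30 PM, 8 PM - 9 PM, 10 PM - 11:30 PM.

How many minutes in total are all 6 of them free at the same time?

45

Oliver in UTC: 11:15-12:30, 13:15-15:00, 15:15-15:45, 16:15-16:45 (add 2h to convert from UTC-2).
Erik in UTC: 09:30-10:00, 11:00-15:30 (subtract 4h to convert from UTC+4).
Noa in UTC: 09:00-12:15, 12:30-13:00, 14:45-15:15 (subtract 4h to convert from UTC+4).
Diego in UTC: 11:00-11:45, 12:00-13:00, 13:30-16:30 (add 3h to convert from UTC-3).
Hana in UTC: 09:15-12:30, 15:45-17:00 (subtract 7h to convert from UTC+7).
Jun in UTC: 09:15-12:30, 13:00-14:00, 15:00-16:30 (subtract 7h to convert from UTC+7).
Oliver ∩ Erik: 11:15-12:30, 13:15-15:00, 15:15-15:30.
Oliver ∩ Erik ∩ Noa: 11:15-12:15, 14:45-15:00.
Oliver ∩ Erik ∩ Noa ∩ Diego: 11:15-11:45, 12:00-12:15, 14:45-15:00.
Oliver ∩ Erik ∩ Noa ∩ Diego ∩ Hana: 11:15-11:45, 12:00-12:15.
Oliver ∩ Erik ∩ Noa ∩ Diego ∩ Hana ∩ Jun: 11:15-11:45, 12:00-12:15.
So the common availability across everyone is 11:15-11:45, 12:00-12:15.
Summing the common windows: 30 + 15 = 45 minutes.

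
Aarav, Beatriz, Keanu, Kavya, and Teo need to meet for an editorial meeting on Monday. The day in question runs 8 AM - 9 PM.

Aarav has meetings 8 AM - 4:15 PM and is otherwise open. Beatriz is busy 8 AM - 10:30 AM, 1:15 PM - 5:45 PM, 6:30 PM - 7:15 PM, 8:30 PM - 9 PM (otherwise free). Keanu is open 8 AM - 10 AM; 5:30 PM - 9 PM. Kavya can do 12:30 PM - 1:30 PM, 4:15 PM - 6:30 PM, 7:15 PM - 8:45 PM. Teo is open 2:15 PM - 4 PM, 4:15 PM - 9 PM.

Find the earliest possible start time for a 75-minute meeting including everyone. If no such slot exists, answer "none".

19:15

Aarav free: 16:15-21:00 (invert busy blocks within the working day).
Beatriz free: 10:30-13:15, 17:45-18:30, 19:15-20:30 (invert busy blocks within the working day).
Keanu free: 08:00-10:00, 17:30-21:00.
Kavya free: 12:30-13:30, 16:15-18:30, 19:15-20:45.
Teo free: 14:15-16:00, 16:15-21:00.
Aarav ∩ Beatriz: 17:45-18:30, 19:15-20:30.
Aarav ∩ Beatriz ∩ Keanu: 17:45-18:30, 19:15-20:30.
Aarav ∩ Beatriz ∩ Keanu ∩ Kavya: 17:45-18:30, 19:15-20:30.
Aarav ∩ Beatriz ∩ Keanu ∩ Kavya ∩ Teo: 17:45-18:30, 19:15-20:30.
Those are the intersection windows.
The first common window of at least 75 minutes is 19:15-20:30, so the earliest start is 19:15.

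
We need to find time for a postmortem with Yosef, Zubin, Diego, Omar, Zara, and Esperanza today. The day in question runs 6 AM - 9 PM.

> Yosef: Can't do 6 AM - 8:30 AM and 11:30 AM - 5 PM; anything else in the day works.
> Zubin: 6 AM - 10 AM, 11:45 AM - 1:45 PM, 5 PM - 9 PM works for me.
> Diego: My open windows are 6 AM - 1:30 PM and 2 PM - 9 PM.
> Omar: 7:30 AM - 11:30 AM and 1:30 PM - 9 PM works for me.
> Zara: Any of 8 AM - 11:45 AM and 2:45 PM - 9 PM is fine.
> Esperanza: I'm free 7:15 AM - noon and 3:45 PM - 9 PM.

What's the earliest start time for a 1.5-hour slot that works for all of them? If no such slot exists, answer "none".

Yosef free: 08:30-11:30, 17:00-21:00 (invert busy blocks within the working day).
Zubin free: 06:00-10:00, 11:45-13:45, 17:00-21:00.
Diego free: 06:00-13:30, 14:00-21:00.
Omar free: 07:30-11:30, 13:30-21:00.
Zara free: 08:00-11:45, 14:45-21:00.
Esperanza free: 07:15-12:00, 15:45-21:00.
Yosef ∩ Zubin: 08:30-10:00, 17:00-21:00.
Yosef ∩ Zubin ∩ Diego: 08:30-10:00, 17:00-21:00.
Yosef ∩ Zubin ∩ Diego ∩ Omar: 08:30-10:00, 17:00-21:00.
Yosef ∩ Zubin ∩ Diego ∩ Omar ∩ Zara: 08:30-10:00, 17:00-21:00.
Yosef ∩ Zubin ∩ Diego ∩ Omar ∩ Zara ∩ Esperanza: 08:30-10:00, 17:00-21:00.
Those are the intersection windows.
The first common window of at least 90 minutes is 08:30-10:00, so the earliest start is 08:30.

08:30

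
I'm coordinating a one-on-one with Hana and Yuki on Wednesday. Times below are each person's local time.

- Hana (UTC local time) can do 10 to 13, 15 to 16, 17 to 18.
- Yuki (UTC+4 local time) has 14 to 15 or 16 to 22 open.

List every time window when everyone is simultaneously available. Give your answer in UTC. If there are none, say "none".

Hana in UTC: 10:00-13:00, 15:00-16:00, 17:00-18:00.
Yuki in UTC: 10:00-11:00, 12:00-18:00 (subtract 4h to convert from UTC+4).
Hana ∩ Yuki: 10:00-11:00, 12:00-13:00, 15:00-16:00, 17:00-18:00.
So the common availability across everyone is 10:00-11:00, 12:00-13:00, 15:00-16:00, 17:00-18:00.

10:00-11:00, 12:00-13:00, 15:00-16:00, 17:00-18:00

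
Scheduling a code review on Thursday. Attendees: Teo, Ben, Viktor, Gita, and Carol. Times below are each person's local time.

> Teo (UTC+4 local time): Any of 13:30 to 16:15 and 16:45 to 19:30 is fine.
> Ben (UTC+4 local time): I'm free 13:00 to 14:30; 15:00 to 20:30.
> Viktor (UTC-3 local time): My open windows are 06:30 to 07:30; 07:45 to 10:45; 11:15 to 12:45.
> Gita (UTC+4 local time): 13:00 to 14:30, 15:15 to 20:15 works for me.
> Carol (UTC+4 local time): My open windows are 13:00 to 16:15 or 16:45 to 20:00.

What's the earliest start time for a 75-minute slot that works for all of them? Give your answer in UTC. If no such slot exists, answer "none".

Teo in UTC: 09:30-12:15, 12:45-15:30 (subtract 4h to convert from UTC+4).
Ben in UTC: 09:00-10:30, 11:00-16:30 (subtract 4h to convert from UTC+4).
Viktor in UTC: 09:30-10:30, 10:45-13:45, 14:15-15:45 (add 3h to convert from UTC-3).
Gita in UTC: 09:00-10:30, 11:15-16:15 (subtract 4h to convert from UTC+4).
Carol in UTC: 09:00-12:15, 12:45-16:00 (subtract 4h to convert from UTC+4).
Teo ∩ Ben: 09:30-10:30, 11:00-12:15, 12:45-15:30.
Teo ∩ Ben ∩ Viktor: 09:30-10:30, 11:00-12:15, 12:45-13:45, 14:15-15:30.
Teo ∩ Ben ∩ Viktor ∩ Gita: 09:30-10:30, 11:15-12:15, 12:45-13:45, 14:15-15:30.
Teo ∩ Ben ∩ Viktor ∩ Gita ∩ Carol: 09:30-10:30, 11:15-12:15, 12:45-13:45, 14:15-15:30.
The first common window of at least 75 minutes is 14:15-15:30, so the earliest start is 14:15.

14:15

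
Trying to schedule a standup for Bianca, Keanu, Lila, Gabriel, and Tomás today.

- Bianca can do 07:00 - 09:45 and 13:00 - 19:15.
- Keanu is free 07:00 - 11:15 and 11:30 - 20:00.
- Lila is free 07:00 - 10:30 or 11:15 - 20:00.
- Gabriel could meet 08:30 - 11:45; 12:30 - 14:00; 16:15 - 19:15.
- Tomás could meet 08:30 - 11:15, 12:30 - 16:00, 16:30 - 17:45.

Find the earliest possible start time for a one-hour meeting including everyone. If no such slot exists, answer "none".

Bianca ∩ Keanu: 07:00-09:45, 13:00-19:15.
Bianca ∩ Keanu ∩ Lila: 07:00-09:45, 13:00-19:15.
Bianca ∩ Keanu ∩ Lila ∩ Gabriel: 08:30-09:45, 13:00-14:00, 16:15-19:15.
Bianca ∩ Keanu ∩ Lila ∩ Gabriel ∩ Tomás: 08:30-09:45, 13:00-14:00, 16:30-17:45.
The first common window of at least 60 minutes is 08:30-09:45, so the earliest start is 08:30.

08:30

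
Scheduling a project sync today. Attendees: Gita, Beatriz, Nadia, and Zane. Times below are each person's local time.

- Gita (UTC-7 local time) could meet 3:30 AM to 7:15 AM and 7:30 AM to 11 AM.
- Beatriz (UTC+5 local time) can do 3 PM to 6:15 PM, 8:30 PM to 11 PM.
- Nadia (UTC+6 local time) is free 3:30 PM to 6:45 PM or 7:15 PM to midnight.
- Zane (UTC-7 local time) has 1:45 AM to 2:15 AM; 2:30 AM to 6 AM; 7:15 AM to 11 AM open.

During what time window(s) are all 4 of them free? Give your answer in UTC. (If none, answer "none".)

Gita in UTC: 10:30-14:15, 14:30-18:00 (add 7h to convert from UTC-7).
Beatriz in UTC: 10:00-13:15, 15:30-18:00 (subtract 5h to convert from UTC+5).
Nadia in UTC: 09:30-12:45, 13:15-18:00 (subtract 6h to convert from UTC+6).
Zane in UTC: 08:45-09:15, 09:30-13:00, 14:15-18:00 (add 7h to convert from UTC-7).
Gita ∩ Beatriz: 10:30-13:15, 15:30-18:00.
Gita ∩ Beatriz ∩ Nadia: 10:30-12:45, 15:30-18:00.
Gita ∩ Beatriz ∩ Nadia ∩ Zane: 10:30-12:45, 15:30-18:00.

10:30-12:45, 15:30-18:00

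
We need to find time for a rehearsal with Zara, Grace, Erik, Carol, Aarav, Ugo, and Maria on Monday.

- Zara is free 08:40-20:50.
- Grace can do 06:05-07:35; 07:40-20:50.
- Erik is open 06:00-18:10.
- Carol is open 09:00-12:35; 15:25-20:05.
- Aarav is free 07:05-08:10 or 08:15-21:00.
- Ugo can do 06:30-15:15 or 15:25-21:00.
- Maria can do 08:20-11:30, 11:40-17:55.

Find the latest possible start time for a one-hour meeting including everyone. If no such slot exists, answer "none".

Zara ∩ Grace: 08:40-20:50.
Zara ∩ Grace ∩ Erik: 08:40-18:10.
Zara ∩ Grace ∩ Erik ∩ Carol: 09:00-12:35, 15:25-18:10.
Zara ∩ Grace ∩ Erik ∩ Carol ∩ Aarav: 09:00-12:35, 15:25-18:10.
Zara ∩ Grace ∩ Erik ∩ Carol ∩ Aarav ∩ Ugo: 09:00-12:35, 15:25-18:10.
Zara ∩ Grace ∩ Erik ∩ Carol ∩ Aarav ∩ Ugo ∩ Maria: 09:00-11:30, 11:40-12:35, 15:25-17:55.
The last common window of at least 60 minutes is 15:25-17:55; a 60-minute meeting can start as late as 16:55 and still end by 17:55.

16:55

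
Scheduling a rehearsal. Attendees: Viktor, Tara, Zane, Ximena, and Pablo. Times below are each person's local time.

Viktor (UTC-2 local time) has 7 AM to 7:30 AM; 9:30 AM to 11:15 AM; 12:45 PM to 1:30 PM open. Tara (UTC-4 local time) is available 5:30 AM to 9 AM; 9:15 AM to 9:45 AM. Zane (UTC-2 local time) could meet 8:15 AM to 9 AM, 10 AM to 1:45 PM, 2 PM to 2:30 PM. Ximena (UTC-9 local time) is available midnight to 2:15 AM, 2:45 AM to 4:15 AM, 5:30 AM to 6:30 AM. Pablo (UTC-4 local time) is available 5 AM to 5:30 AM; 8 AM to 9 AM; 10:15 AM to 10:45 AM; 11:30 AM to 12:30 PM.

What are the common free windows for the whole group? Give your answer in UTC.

12:00-13:00

Viktor in UTC: 09:00-09:30, 11:30-13:15, 14:45-15:30 (add 2h to convert from UTC-2).
Tara in UTC: 09:30-13:00, 13:15-13:45 (add 4h to convert from UTC-4).
Zane in UTC: 10:15-11:00, 12:00-15:45, 16:00-16:30 (add 2h to convert from UTC-2).
Ximena in UTC: 09:00-11:15, 11:45-13:15, 14:30-15:30 (add 9h to convert from UTC-9).
Pablo in UTC: 09:00-09:30, 12:00-13:00, 14:15-14:45, 15:30-16:30 (add 4h to convert from UTC-4).
Viktor ∩ Tara: 11:30-13:00.
Viktor ∩ Tara ∩ Zane: 12:00-13:00.
Viktor ∩ Tara ∩ Zane ∩ Ximena: 12:00-13:00.
Viktor ∩ Tara ∩ Zane ∩ Ximena ∩ Pablo: 12:00-13:00.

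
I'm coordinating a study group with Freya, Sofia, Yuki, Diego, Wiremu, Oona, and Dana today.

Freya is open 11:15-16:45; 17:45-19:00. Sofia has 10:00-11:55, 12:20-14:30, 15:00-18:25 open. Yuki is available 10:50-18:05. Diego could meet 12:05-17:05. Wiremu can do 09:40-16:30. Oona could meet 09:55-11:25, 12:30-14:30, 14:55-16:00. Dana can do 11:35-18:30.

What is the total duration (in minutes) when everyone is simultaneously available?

Freya ∩ Sofia: 11:15-11:55, 12:20-14:30, 15:00-16:45, 17:45-18:25.
Freya ∩ Sofia ∩ Yuki: 11:15-11:55, 12:20-14:30, 15:00-16:45, 17:45-18:05.
Freya ∩ Sofia ∩ Yuki ∩ Diego: 12:20-14:30, 15:00-16:45.
Freya ∩ Sofia ∩ Yuki ∩ Diego ∩ Wiremu: 12:20-14:30, 15:00-16:30.
Freya ∩ Sofia ∩ Yuki ∩ Diego ∩ Wiremu ∩ Oona: 12:30-14:30, 15:00-16:00.
Freya ∩ Sofia ∩ Yuki ∩ Diego ∩ Wiremu ∩ Oona ∩ Dana: 12:30-14:30, 15:00-16:00.
Summing the common windows: 120 + 60 = 180 minutes.

180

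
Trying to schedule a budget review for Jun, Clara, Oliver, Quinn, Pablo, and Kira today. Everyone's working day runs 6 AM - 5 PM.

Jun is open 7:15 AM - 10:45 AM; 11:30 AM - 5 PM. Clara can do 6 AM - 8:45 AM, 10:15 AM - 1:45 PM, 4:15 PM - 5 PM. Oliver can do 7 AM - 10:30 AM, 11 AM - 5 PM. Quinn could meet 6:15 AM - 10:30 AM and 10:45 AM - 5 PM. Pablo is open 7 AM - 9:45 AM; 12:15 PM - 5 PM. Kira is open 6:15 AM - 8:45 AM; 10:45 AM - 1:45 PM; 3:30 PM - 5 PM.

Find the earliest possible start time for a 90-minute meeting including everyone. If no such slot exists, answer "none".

07:15

Jun ∩ Clara: 07:15-08:45, 10:15-10:45, 11:30-13:45, 16:15-17:00.
Jun ∩ Clara ∩ Oliver: 07:15-08:45, 10:15-10:30, 11:30-13:45, 16:15-17:00.
Jun ∩ Clara ∩ Oliver ∩ Quinn: 07:15-08:45, 10:15-10:30, 11:30-13:45, 16:15-17:00.
Jun ∩ Clara ∩ Oliver ∩ Quinn ∩ Pablo: 07:15-08:45, 12:15-13:45, 16:15-17:00.
Jun ∩ Clara ∩ Oliver ∩ Quinn ∩ Pablo ∩ Kira: 07:15-08:45, 12:15-13:45, 16:15-17:00.
Those are the intersection windows.
The first common window of at least 90 minutes is 07:15-08:45, so the earliest start is 07:15.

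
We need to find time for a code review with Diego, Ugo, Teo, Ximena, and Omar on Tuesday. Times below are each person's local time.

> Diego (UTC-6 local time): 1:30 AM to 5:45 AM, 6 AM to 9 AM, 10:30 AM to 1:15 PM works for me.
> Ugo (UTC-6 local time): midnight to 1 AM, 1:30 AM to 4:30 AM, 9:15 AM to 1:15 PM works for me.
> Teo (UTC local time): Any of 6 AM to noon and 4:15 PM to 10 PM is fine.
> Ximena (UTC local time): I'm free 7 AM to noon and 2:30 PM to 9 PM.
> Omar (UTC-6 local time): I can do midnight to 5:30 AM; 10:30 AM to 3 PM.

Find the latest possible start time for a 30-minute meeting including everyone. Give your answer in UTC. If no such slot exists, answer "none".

Diego in UTC: 07:30-11:45, 12:00-15:00, 16:30-19:15 (add 6h to convert from UTC-6).
Ugo in UTC: 06:00-07:00, 07:30-10:30, 15:15-19:15 (add 6h to convert from UTC-6).
Teo in UTC: 06:00-12:00, 16:15-22:00.
Ximena in UTC: 07:00-12:00, 14:30-21:00.
Omar in UTC: 06:00-11:30, 16:30-21:00 (add 6h to convert from UTC-6).
Diego ∩ Ugo: 07:30-10:30, 16:30-19:15.
Diego ∩ Ugo ∩ Teo: 07:30-10:30, 16:30-19:15.
Diego ∩ Ugo ∩ Teo ∩ Ximena: 07:30-10:30, 16:30-19:15.
Diego ∩ Ugo ∩ Teo ∩ Ximena ∩ Omar: 07:30-10:30, 16:30-19:15.
So the common availability across everyone is 07:30-10:30, 16:30-19:15.
The last common window of at least 30 minutes is 16:30-19:15; a 30-minute meeting can start as late as 18:45 and still end by 19:15.

18:45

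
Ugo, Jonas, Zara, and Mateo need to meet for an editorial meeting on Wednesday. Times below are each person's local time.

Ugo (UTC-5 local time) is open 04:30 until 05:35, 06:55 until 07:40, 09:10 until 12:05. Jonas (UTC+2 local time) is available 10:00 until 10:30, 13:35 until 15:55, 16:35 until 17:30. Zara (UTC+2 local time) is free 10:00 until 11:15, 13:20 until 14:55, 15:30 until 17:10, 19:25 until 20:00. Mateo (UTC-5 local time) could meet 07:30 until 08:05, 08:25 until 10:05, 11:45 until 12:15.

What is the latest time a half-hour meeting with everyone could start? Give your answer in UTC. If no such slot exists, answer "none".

Ugo in UTC: 09:30-10:35, 11:55-12:40, 14:10-17:05 (add 5h to convert from UTC-5).
Jonas in UTC: 08:00-08:30, 11:35-13:55, 14:35-15:30 (subtract 2h to convert from UTC+2).
Zara in UTC: 08:00-09:15, 11:20-12:55, 13:30-15:10, 17:25-18:00 (subtract 2h to convert from UTC+2).
Mateo in UTC: 12:30-13:05, 13:25-15:05, 16:45-17:15 (add 5h to convert from UTC-5).
Ugo ∩ Jonas: 11:55-12:40, 14:35-15:30.
Ugo ∩ Jonas ∩ Zara: 11:55-12:40, 14:35-15:10.
Ugo ∩ Jonas ∩ Zara ∩ Mateo: 12:30-12:40, 14:35-15:05.
The last common window of at least 30 minutes is 14:35-15:05; a 30-minute meeting can start as late as 14:35 and still end by 15:05.

14:35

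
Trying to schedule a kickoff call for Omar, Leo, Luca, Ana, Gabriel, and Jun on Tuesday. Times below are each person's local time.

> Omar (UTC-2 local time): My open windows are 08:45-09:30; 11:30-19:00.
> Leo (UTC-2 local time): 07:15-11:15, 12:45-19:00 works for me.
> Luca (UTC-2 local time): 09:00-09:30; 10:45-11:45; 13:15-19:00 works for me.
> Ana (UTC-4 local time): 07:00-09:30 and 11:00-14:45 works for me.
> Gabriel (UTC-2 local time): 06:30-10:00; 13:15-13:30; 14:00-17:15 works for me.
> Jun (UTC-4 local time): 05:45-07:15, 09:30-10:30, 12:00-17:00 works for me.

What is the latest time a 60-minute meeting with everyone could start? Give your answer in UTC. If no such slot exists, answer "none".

17:45

Omar in UTC: 10:45-11:30, 13:30-21:00 (add 2h to convert from UTC-2).
Leo in UTC: 09:15-13:15, 14:45-21:00 (add 2h to convert from UTC-2).
Luca in UTC: 11:00-11:30, 12:45-13:45, 15:15-21:00 (add 2h to convert from UTC-2).
Ana in UTC: 11:00-13:30, 15:00-18:45 (add 4h to convert from UTC-4).
Gabriel in UTC: 08:30-12:00, 15:15-15:30, 16:00-19:15 (add 2h to convert from UTC-2).
Jun in UTC: 09:45-11:15, 13:30-14:30, 16:00-21:00 (add 4h to convert from UTC-4).
Omar ∩ Leo: 10:45-11:30, 14:45-21:00.
Omar ∩ Leo ∩ Luca: 11:00-11:30, 15:15-21:00.
Omar ∩ Leo ∩ Luca ∩ Ana: 11:00-11:30, 15:15-18:45.
Omar ∩ Leo ∩ Luca ∩ Ana ∩ Gabriel: 11:00-11:30, 15:15-15:30, 16:00-18:45.
Omar ∩ Leo ∩ Luca ∩ Ana ∩ Gabriel ∩ Jun: 11:00-11:15, 16:00-18:45.
The last common window of at least 60 minutes is 16:00-18:45; a 60-minute meeting can start as late as 17:45 and still end by 18:45.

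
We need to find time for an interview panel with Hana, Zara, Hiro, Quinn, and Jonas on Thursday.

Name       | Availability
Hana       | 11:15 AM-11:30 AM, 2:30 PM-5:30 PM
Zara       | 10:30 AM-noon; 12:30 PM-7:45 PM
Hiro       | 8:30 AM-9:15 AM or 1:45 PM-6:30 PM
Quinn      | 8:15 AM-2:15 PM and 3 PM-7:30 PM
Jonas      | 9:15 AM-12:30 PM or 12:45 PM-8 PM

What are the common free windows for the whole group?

15:00-17:30

Hana ∩ Zara: 11:15-11:30, 14:30-17:30.
Hana ∩ Zara ∩ Hiro: 14:30-17:30.
Hana ∩ Zara ∩ Hiro ∩ Quinn: 15:00-17:30.
Hana ∩ Zara ∩ Hiro ∩ Quinn ∩ Jonas: 15:00-17:30.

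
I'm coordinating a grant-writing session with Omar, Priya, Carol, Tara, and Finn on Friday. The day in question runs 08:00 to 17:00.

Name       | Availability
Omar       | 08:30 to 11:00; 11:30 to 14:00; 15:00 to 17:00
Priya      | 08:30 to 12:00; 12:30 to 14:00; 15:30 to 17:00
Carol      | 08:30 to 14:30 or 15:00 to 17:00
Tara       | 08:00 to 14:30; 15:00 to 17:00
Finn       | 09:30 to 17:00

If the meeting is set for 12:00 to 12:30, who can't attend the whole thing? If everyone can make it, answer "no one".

Omar: free for 12:00-12:30. Priya: not fully free for 12:00-12:30. Carol: free for 12:00-12:30. Tara: free for 12:00-12:30. Finn: free for 12:00-12:30.

Priya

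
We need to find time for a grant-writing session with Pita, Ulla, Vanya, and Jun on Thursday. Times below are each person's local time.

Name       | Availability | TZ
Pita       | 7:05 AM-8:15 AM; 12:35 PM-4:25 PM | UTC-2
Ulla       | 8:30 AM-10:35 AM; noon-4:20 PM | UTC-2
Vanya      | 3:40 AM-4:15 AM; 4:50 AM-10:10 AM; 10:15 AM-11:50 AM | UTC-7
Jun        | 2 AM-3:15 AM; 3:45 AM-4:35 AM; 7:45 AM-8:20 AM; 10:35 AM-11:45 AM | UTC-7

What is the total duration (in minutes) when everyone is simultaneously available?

Pita in UTC: 09:05-10:15, 14:35-18:25 (add 2h to convert from UTC-2).
Ulla in UTC: 10:30-12:35, 14:00-18:20 (add 2h to convert from UTC-2).
Vanya in UTC: 10:40-11:15, 11:50-17:10, 17:15-18:50 (add 7h to convert from UTC-7).
Jun in UTC: 09:00-10:15, 10:45-11:35, 14:45-15:20, 17:35-18:45 (add 7h to convert from UTC-7).
Pita ∩ Ulla: 14:35-18:20.
Pita ∩ Ulla ∩ Vanya: 14:35-17:10, 17:15-18:20.
Pita ∩ Ulla ∩ Vanya ∩ Jun: 14:45-15:20, 17:35-18:20.
Summing the common windows: 35 + 45 = 80 minutes.

80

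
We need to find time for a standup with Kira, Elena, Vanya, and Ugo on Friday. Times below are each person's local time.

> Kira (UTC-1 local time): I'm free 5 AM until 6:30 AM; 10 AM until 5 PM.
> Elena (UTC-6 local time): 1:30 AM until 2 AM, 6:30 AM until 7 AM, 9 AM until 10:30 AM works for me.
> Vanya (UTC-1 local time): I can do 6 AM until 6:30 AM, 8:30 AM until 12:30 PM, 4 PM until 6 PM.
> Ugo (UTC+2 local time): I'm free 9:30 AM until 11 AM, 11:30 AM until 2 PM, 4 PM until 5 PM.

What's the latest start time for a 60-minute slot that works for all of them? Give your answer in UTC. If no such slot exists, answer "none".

Kira in UTC: 06:00-07:30, 11:00-18:00 (add 1h to convert from UTC-1).
Elena in UTC: 07:30-08:00, 12:30-13:00, 15:00-16:30 (add 6h to convert from UTC-6).
Vanya in UTC: 07:00-07:30, 09:30-13:30, 17:00-19:00 (add 1h to convert from UTC-1).
Ugo in UTC: 07:30-09:00, 09:30-12:00, 14:00-15:00 (subtract 2h to convert from UTC+2).
Kira ∩ Elena: 12:30-13:00, 15:00-16:30.
Kira ∩ Elena ∩ Vanya: 12:30-13:00.
Kira ∩ Elena ∩ Vanya ∩ Ugo: ∅.
There is no time when everyone is free.
No common window is at least 60 minutes long.

none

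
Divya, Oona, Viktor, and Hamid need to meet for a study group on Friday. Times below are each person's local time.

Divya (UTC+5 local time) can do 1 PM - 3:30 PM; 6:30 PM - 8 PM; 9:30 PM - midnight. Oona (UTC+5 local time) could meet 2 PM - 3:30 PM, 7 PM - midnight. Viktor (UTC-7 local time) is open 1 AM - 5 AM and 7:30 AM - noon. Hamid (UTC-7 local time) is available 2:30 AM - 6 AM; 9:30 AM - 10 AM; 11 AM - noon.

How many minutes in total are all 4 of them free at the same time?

150

Divya in UTC: 08:00-10:30, 13:30-15:00, 16:30-19:00 (subtract 5h to convert from UTC+5).
Oona in UTC: 09:00-10:30, 14:00-19:00 (subtract 5h to convert from UTC+5).
Viktor in UTC: 08:00-12:00, 14:30-19:00 (add 7h to convert from UTC-7).
Hamid in UTC: 09:30-13:00, 16:30-17:00, 18:00-19:00 (add 7h to convert from UTC-7).
Divya ∩ Oona: 09:00-10:30, 14:00-15:00, 16:30-19:00.
Divya ∩ Oona ∩ Viktor: 09:00-10:30, 14:30-15:00, 16:30-19:00.
Divya ∩ Oona ∩ Viktor ∩ Hamid: 09:30-10:30, 16:30-17:00, 18:00-19:00.
Summing the common windows: 60 + 30 + 60 = 150 minutes.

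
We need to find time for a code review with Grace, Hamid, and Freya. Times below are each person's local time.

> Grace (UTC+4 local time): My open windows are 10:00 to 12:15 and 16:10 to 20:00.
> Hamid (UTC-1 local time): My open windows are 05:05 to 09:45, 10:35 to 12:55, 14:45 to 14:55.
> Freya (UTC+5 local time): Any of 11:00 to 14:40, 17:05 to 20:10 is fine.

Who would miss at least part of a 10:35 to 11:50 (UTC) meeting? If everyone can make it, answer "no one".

Grace in UTC: 06:00-08:15, 12:10-16:00 (subtract 4h to convert from UTC+4).
Hamid in UTC: 06:05-10:45, 11:35-13:55, 15:45-15:55 (add 1h to convert from UTC-1).
Freya in UTC: 06:00-09:40, 12:05-15:10 (subtract 5h to convert from UTC+5).
Grace: not fully free for 10:35-11:50. Hamid: not fully free for 10:35-11:50. Freya: not fully free for 10:35-11:50.

Freya, Grace, Hamid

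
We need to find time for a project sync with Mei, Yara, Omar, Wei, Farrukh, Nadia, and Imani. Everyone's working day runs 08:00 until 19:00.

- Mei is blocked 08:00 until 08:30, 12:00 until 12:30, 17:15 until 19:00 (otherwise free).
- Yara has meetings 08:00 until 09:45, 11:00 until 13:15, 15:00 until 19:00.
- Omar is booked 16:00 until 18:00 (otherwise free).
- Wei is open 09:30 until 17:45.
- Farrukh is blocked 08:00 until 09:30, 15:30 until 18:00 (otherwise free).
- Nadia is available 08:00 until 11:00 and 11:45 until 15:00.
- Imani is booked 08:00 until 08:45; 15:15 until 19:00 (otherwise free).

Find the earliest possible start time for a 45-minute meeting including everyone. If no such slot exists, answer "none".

Mei free: 08:30-12:00, 12:30-17:15 (invert busy blocks within the working day).
Yara free: 09:45-11:00, 13:15-15:00 (invert busy blocks within the working day).
Omar free: 08:00-16:00, 18:00-19:00 (invert busy blocks within the working day).
Wei free: 09:30-17:45.
Farrukh free: 09:30-15:30, 18:00-19:00 (invert busy blocks within the working day).
Nadia free: 08:00-11:00, 11:45-15:00.
Imani free: 08:45-15:15 (invert busy blocks within the working day).
Mei ∩ Yara: 09:45-11:00, 13:15-15:00.
Mei ∩ Yara ∩ Omar: 09:45-11:00, 13:15-15:00.
Mei ∩ Yara ∩ Omar ∩ Wei: 09:45-11:00, 13:15-15:00.
Mei ∩ Yara ∩ Omar ∩ Wei ∩ Farrukh: 09:45-11:00, 13:15-15:00.
Mei ∩ Yara ∩ Omar ∩ Wei ∩ Farrukh ∩ Nadia: 09:45-11:00, 13:15-15:00.
Mei ∩ Yara ∩ Omar ∩ Wei ∩ Farrukh ∩ Nadia ∩ Imani: 09:45-11:00, 13:15-15:00.
The first common window of at least 45 minutes is 09:45-11:00, so the earliest start is 09:45.

09:45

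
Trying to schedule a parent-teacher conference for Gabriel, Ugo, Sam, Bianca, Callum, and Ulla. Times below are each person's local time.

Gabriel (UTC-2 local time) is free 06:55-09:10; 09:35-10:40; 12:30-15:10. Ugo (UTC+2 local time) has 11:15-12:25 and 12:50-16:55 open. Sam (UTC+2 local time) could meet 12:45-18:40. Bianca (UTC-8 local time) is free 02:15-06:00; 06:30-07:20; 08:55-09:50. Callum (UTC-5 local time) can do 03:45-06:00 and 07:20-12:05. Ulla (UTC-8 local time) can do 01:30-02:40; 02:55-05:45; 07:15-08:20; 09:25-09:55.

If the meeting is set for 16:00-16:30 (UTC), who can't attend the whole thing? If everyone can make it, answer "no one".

Bianca, Ugo, Ulla

Gabriel in UTC: 08:55-11:10, 11:35-12:40, 14:30-17:10 (add 2h to convert from UTC-2).
Ugo in UTC: 09:15-10:25, 10:50-14:55 (subtract 2h to convert from UTC+2).
Sam in UTC: 10:45-16:40 (subtract 2h to convert from UTC+2).
Bianca in UTC: 10:15-14:00, 14:30-15:20, 16:55-17:50 (add 8h to convert from UTC-8).
Callum in UTC: 08:45-11:00, 12:20-17:05 (add 5h to convert from UTC-5).
Ulla in UTC: 09:30-10:40, 10:55-13:45, 15:15-16:20, 17:25-17:55 (add 8h to convert from UTC-8).
Gabriel: free for 16:00-16:30. Ugo: not fully free for 16:00-16:30. Sam: free for 16:00-16:30. Bianca: not fully free for 16:00-16:30. Callum: free for 16:00-16:30. Ulla: not fully free for 16:00-16:30.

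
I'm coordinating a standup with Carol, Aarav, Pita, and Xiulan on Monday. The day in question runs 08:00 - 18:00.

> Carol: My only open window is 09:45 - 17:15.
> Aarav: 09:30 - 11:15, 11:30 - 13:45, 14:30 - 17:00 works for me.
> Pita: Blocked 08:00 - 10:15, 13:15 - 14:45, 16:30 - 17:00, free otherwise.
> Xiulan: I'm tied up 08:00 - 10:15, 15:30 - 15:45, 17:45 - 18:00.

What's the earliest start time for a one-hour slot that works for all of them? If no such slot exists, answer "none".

Carol free: 09:45-17:15.
Aarav free: 09:30-11:15, 11:30-13:45, 14:30-17:00.
Pita free: 10:15-13:15, 14:45-16:30, 17:00-18:00 (invert busy blocks within the working day).
Xiulan free: 10:15-15:30, 15:45-17:45 (invert busy blocks within the working day).
Carol ∩ Aarav: 09:45-11:15, 11:30-13:45, 14:30-17:00.
Carol ∩ Aarav ∩ Pita: 10:15-11:15, 11:30-13:15, 14:45-16:30.
Carol ∩ Aarav ∩ Pita ∩ Xiulan: 10:15-11:15, 11:30-13:15, 14:45-15:30, 15:45-16:30.
Those are the intersection windows.
The first common window of at least 60 minutes is 10:15-11:15, so the earliest start is 10:15.

10:15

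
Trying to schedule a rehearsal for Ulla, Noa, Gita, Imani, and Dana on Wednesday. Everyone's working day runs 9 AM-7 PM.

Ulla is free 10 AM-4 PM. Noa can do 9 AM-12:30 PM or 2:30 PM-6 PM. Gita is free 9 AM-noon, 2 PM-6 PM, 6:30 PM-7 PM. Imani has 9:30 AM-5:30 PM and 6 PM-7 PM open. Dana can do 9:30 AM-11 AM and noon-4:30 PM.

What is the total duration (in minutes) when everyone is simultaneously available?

Ulla ∩ Noa: 10:00-12:30, 14:30-16:00.
Ulla ∩ Noa ∩ Gita: 10:00-12:00, 14:30-16:00.
Ulla ∩ Noa ∩ Gita ∩ Imani: 10:00-12:00, 14:30-16:00.
Ulla ∩ Noa ∩ Gita ∩ Imani ∩ Dana: 10:00-11:00, 14:30-16:00.
Summing the common windows: 60 + 90 = 150 minutes.

150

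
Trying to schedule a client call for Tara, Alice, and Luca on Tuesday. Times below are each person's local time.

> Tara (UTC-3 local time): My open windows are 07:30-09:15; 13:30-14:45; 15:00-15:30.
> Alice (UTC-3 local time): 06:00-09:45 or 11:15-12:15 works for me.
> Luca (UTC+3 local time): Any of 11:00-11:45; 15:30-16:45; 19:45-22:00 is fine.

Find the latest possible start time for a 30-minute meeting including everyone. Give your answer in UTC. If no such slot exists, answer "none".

Tara in UTC: 10:30-12:15, 16:30-17:45, 18:00-18:30 (add 3h to convert from UTC-3).
Alice in UTC: 09:00-12:45, 14:15-15:15 (add 3h to convert from UTC-3).
Luca in UTC: 08:00-08:45, 12:30-13:45, 16:45-19:00 (subtract 3h to convert from UTC+3).
Tara ∩ Alice: 10:30-12:15.
Tara ∩ Alice ∩ Luca: ∅.
There is no time when everyone is free.
No common window is at least 30 minutes long.

none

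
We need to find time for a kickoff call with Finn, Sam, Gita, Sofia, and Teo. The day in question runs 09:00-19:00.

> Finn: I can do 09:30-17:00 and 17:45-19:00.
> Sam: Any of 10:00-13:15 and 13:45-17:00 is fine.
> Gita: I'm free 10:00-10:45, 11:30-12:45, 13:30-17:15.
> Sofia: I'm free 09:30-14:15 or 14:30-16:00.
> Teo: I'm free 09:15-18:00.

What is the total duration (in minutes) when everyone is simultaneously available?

Finn ∩ Sam: 10:00-13:15, 13:45-17:00.
Finn ∩ Sam ∩ Gita: 10:00-10:45, 11:30-12:45, 13:45-17:00.
Finn ∩ Sam ∩ Gita ∩ Sofia: 10:00-10:45, 11:30-12:45, 13:45-14:15, 14:30-16:00.
Finn ∩ Sam ∩ Gita ∩ Sofia ∩ Teo: 10:00-10:45, 11:30-12:45, 13:45-14:15, 14:30-16:00.
Those are the intersection windows.
Summing the common windows: 45 + 75 + 30 + 90 = 240 minutes.

240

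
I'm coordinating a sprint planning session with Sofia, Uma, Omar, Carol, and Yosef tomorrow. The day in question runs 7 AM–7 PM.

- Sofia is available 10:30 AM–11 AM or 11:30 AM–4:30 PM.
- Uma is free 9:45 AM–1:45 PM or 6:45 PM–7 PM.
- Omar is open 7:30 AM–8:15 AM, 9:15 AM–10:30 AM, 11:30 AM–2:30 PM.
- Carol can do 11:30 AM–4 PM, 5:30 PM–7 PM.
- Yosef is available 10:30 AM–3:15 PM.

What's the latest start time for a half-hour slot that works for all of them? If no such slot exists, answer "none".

13:15

Sofia ∩ Uma: 10:30-11:00, 11:30-13:45.
Sofia ∩ Uma ∩ Omar: 11:30-13:45.
Sofia ∩ Uma ∩ Omar ∩ Carol: 11:30-13:45.
Sofia ∩ Uma ∩ Omar ∩ Carol ∩ Yosef: 11:30-13:45.
The last common window of at least 30 minutes is 11:30-13:45; a 30-minute meeting can start as late as 13:15 and still end by 13:45.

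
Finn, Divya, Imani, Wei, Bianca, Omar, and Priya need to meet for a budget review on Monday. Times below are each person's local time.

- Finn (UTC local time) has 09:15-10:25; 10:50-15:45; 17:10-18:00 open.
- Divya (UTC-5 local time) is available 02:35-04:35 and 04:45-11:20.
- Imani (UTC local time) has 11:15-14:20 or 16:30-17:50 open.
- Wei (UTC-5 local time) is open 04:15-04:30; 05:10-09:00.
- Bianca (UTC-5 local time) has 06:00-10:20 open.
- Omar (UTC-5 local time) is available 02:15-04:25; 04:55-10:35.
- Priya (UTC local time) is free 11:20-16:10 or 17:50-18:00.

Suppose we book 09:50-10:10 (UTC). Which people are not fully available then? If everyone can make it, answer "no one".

Bianca, Imani, Omar, Priya, Wei

Finn in UTC: 09:15-10:25, 10:50-15:45, 17:10-18:00.
Divya in UTC: 07:35-09:35, 09:45-16:20 (add 5h to convert from UTC-5).
Imani in UTC: 11:15-14:20, 16:30-17:50.
Wei in UTC: 09:15-09:30, 10:10-14:00 (add 5h to convert from UTC-5).
Bianca in UTC: 11:00-15:20 (add 5h to convert from UTC-5).
Omar in UTC: 07:15-09:25, 09:55-15:35 (add 5h to convert from UTC-5).
Priya in UTC: 11:20-16:10, 17:50-18:00.
Finn: free for 09:50-10:10. Divya: free for 09:50-10:10. Imani: not fully free for 09:50-10:10. Wei: not fully free for 09:50-10:10. Bianca: not fully free for 09:50-10:10. Omar: not fully free for 09:50-10:10. Priya: not fully free for 09:50-10:10.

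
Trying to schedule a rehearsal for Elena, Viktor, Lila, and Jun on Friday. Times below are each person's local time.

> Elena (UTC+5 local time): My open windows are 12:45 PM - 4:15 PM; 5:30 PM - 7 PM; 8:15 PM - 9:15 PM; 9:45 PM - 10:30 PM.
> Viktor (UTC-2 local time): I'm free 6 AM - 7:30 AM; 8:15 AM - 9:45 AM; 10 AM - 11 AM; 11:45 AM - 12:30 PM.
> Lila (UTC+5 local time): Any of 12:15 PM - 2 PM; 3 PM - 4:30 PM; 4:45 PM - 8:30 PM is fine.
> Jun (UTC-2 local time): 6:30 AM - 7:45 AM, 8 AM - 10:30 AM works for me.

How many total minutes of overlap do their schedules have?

Elena in UTC: 07:45-11:15, 12:30-14:00, 15:15-16:15, 16:45-17:30 (subtract 5h to convert from UTC+5).
Viktor in UTC: 08:00-09:30, 10:15-11:45, 12:00-13:00, 13:45-14:30 (add 2h to convert from UTC-2).
Lila in UTC: 07:15-09:00, 10:00-11:30, 11:45-15:30 (subtract 5h to convert from UTC+5).
Jun in UTC: 08:30-09:45, 10:00-12:30 (add 2h to convert from UTC-2).
Elena ∩ Viktor: 08:00-09:30, 10:15-11:15, 12:30-13:00, 13:45-14:00.
Elena ∩ Viktor ∩ Lila: 08:00-09:00, 10:15-11:15, 12:30-13:00, 13:45-14:00.
Elena ∩ Viktor ∩ Lila ∩ Jun: 08:30-09:00, 10:15-11:15.
Summing the common windows: 30 + 60 = 90 minutes.

90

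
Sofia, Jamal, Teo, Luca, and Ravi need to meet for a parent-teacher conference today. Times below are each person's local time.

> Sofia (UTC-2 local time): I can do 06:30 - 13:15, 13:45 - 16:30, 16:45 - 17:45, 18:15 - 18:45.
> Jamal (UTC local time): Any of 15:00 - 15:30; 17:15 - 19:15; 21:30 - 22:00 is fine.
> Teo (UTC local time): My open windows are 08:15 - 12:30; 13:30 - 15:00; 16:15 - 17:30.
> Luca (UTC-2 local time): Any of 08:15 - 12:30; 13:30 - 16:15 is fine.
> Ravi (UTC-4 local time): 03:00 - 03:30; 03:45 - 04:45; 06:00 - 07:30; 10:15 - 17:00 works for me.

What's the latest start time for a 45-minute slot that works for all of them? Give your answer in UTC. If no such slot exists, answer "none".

none

Sofia in UTC: 08:30-15:15, 15:45-18:30, 18:45-19:45, 20:15-20:45 (add 2h to convert from UTC-2).
Jamal in UTC: 15:00-15:30, 17:15-19:15, 21:30-22:00.
Teo in UTC: 08:15-12:30, 13:30-15:00, 16:15-17:30.
Luca in UTC: 10:15-14:30, 15:30-18:15 (add 2h to convert from UTC-2).
Ravi in UTC: 07:00-07:30, 07:45-08:45, 10:00-11:30, 14:15-21:00 (add 4h to convert from UTC-4).
Sofia ∩ Jamal: 15:00-15:15, 17:15-18:30, 18:45-19:15.
Sofia ∩ Jamal ∩ Teo: 17:15-17:30.
Sofia ∩ Jamal ∩ Teo ∩ Luca: 17:15-17:30.
Sofia ∩ Jamal ∩ Teo ∩ Luca ∩ Ravi: 17:15-17:30.
Those are the intersection windows.
No common window is at least 45 minutes long.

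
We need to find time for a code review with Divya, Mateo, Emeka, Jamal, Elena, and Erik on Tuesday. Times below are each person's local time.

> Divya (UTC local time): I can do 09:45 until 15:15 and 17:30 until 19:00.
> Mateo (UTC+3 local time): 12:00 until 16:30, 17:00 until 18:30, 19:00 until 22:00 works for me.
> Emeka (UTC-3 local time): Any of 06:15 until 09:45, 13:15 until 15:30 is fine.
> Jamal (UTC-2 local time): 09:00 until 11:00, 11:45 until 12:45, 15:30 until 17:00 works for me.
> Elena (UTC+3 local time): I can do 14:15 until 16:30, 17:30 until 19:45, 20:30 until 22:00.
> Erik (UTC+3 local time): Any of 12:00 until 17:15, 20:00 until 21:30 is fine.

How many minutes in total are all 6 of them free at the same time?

150

Divya in UTC: 09:45-15:15, 17:30-19:00.
Mateo in UTC: 09:00-13:30, 14:00-15:30, 16:00-19:00 (subtract 3h to convert from UTC+3).
Emeka in UTC: 09:15-12:45, 16:15-18:30 (add 3h to convert from UTC-3).
Jamal in UTC: 11:00-13:00, 13:45-14:45, 17:30-19:00 (add 2h to convert from UTC-2).
Elena in UTC: 11:15-13:30, 14:30-16:45, 17:30-19:00 (subtract 3h to convert from UTC+3).
Erik in UTC: 09:00-14:15, 17:00-18:30 (subtract 3h to convert from UTC+3).
Divya ∩ Mateo: 09:45-13:30, 14:00-15:15, 17:30-19:00.
Divya ∩ Mateo ∩ Emeka: 09:45-12:45, 17:30-18:30.
Divya ∩ Mateo ∩ Emeka ∩ Jamal: 11:00-12:45, 17:30-18:30.
Divya ∩ Mateo ∩ Emeka ∩ Jamal ∩ Elena: 11:15-12:45, 17:30-18:30.
Divya ∩ Mateo ∩ Emeka ∩ Jamal ∩ Elena ∩ Erik: 11:15-12:45, 17:30-18:30.
Summing the common windows: 90 + 60 = 150 minutes.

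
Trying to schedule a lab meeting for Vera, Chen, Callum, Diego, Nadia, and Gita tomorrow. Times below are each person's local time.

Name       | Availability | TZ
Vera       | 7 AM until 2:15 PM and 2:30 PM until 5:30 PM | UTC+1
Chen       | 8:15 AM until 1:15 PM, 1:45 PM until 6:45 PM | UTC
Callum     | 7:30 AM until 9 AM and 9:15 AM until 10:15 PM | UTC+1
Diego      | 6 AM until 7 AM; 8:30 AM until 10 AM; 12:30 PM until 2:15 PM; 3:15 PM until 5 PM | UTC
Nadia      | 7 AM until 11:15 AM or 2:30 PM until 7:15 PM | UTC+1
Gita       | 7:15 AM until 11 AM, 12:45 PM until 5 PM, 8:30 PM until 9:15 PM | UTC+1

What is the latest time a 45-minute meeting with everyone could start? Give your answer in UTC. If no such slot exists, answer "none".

Vera in UTC: 06:00-13:15, 13:30-16:30 (subtract 1h to convert from UTC+1).
Chen in UTC: 08:15-13:15, 13:45-18:45.
Callum in UTC: 06:30-08:00, 08:15-21:15 (subtract 1h to convert from UTC+1).
Diego in UTC: 06:00-07:00, 08:30-10:00, 12:30-14:15, 15:15-17:00.
Nadia in UTC: 06:00-10:15, 13:30-18:15 (subtract 1h to convert from UTC+1).
Gita in UTC: 06:15-10:00, 11:45-16:00, 19:30-20:15 (subtract 1h to convert from UTC+1).
Vera ∩ Chen: 08:15-13:15, 13:45-16:30.
Vera ∩ Chen ∩ Callum: 08:15-13:15, 13:45-16:30.
Vera ∩ Chen ∩ Callum ∩ Diego: 08:30-10:00, 12:30-13:15, 13:45-14:15, 15:15-16:30.
Vera ∩ Chen ∩ Callum ∩ Diego ∩ Nadia: 08:30-10:00, 13:45-14:15, 15:15-16:30.
Vera ∩ Chen ∩ Callum ∩ Diego ∩ Nadia ∩ Gita: 08:30-10:00, 13:45-14:15, 15:15-16:00.
The last common window of at least 45 minutes is 15:15-16:00; a 45-minute meeting can start as late as 15:15 and still end by 16:00.

15:15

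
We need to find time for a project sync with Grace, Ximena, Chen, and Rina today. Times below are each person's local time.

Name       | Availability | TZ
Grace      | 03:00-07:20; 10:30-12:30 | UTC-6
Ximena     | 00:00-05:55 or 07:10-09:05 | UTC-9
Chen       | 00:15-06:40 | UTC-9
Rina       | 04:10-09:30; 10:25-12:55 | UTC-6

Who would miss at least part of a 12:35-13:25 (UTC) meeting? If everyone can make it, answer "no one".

Grace

Grace in UTC: 09:00-13:20, 16:30-18:30 (add 6h to convert from UTC-6).
Ximena in UTC: 09:00-14:55, 16:10-18:05 (add 9h to convert from UTC-9).
Chen in UTC: 09:15-15:40 (add 9h to convert from UTC-9).
Rina in UTC: 10:10-15:30, 16:25-18:55 (add 6h to convert from UTC-6).
Grace: not fully free for 12:35-13:25. Ximena: free for 12:35-13:25. Chen: free for 12:35-13:25. Rina: free for 12:35-13:25.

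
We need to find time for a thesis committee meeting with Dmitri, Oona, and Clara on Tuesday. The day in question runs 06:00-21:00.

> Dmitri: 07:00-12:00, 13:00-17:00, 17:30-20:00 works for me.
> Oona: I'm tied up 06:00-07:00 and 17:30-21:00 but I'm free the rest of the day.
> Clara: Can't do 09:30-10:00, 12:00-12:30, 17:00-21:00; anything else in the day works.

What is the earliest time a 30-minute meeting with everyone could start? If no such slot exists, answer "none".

Dmitri free: 07:00-12:00, 13:00-17:00, 17:30-20:00.
Oona free: 07:00-17:30 (invert busy blocks within the working day).
Clara free: 06:00-09:30, 10:00-12:00, 12:30-17:00 (invert busy blocks within the working day).
Dmitri ∩ Oona: 07:00-12:00, 13:00-17:00.
Dmitri ∩ Oona ∩ Clara: 07:00-09:30, 10:00-12:00, 13:00-17:00.
The first common window of at least 30 minutes is 07:00-09:30, so the earliest start is 07:00.

07:00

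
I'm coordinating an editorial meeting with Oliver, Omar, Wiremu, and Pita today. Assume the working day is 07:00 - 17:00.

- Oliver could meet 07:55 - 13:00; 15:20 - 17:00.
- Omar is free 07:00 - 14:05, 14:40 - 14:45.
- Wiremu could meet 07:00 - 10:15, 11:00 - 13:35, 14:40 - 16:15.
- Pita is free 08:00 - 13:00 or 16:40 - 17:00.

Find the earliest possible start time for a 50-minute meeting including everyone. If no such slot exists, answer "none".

08:00

Oliver ∩ Omar: 07:55-13:00.
Oliver ∩ Omar ∩ Wiremu: 07:55-10:15, 11:00-13:00.
Oliver ∩ Omar ∩ Wiremu ∩ Pita: 08:00-10:15, 11:00-13:00.
The first common window of at least 50 minutes is 08:00-10:15, so the earliest start is 08:00.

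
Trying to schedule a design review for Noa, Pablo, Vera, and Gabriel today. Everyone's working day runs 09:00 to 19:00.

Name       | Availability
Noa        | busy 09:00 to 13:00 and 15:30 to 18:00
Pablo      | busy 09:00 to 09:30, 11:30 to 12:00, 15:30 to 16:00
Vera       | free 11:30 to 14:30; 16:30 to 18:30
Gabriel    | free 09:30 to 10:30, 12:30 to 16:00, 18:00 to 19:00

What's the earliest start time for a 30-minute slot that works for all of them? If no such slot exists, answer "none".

13:00

Noa free: 13:00-15:30, 18:00-19:00 (invert busy blocks within the working day).
Pablo free: 09:30-11:30, 12:00-15:30, 16:00-19:00 (invert busy blocks within the working day).
Vera free: 11:30-14:30, 16:30-18:30.
Gabriel free: 09:30-10:30, 12:30-16:00, 18:00-19:00.
Noa ∩ Pablo: 13:00-15:30, 18:00-19:00.
Noa ∩ Pablo ∩ Vera: 13:00-14:30, 18:00-18:30.
Noa ∩ Pablo ∩ Vera ∩ Gabriel: 13:00-14:30, 18:00-18:30.
The first common window of at least 30 minutes is 13:00-14:30, so the earliest start is 13:00.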